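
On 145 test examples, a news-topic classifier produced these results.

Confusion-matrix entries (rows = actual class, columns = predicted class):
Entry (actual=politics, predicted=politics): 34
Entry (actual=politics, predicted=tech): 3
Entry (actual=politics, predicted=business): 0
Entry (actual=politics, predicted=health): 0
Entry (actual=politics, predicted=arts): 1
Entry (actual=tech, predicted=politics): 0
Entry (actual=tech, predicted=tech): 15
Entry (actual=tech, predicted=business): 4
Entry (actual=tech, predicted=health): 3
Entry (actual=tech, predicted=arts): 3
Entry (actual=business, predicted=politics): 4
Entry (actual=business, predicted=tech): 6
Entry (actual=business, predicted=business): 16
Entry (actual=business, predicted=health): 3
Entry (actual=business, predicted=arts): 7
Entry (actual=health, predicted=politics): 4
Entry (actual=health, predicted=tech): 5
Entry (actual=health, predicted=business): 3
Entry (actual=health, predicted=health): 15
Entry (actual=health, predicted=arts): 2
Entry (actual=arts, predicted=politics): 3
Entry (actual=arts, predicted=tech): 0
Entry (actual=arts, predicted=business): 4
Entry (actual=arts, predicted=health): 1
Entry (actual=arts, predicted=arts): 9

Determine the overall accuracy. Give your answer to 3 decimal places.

Accuracy = trace / total = (34+15+16+15+9=89) / 145 = 89/145 = 0.614

0.614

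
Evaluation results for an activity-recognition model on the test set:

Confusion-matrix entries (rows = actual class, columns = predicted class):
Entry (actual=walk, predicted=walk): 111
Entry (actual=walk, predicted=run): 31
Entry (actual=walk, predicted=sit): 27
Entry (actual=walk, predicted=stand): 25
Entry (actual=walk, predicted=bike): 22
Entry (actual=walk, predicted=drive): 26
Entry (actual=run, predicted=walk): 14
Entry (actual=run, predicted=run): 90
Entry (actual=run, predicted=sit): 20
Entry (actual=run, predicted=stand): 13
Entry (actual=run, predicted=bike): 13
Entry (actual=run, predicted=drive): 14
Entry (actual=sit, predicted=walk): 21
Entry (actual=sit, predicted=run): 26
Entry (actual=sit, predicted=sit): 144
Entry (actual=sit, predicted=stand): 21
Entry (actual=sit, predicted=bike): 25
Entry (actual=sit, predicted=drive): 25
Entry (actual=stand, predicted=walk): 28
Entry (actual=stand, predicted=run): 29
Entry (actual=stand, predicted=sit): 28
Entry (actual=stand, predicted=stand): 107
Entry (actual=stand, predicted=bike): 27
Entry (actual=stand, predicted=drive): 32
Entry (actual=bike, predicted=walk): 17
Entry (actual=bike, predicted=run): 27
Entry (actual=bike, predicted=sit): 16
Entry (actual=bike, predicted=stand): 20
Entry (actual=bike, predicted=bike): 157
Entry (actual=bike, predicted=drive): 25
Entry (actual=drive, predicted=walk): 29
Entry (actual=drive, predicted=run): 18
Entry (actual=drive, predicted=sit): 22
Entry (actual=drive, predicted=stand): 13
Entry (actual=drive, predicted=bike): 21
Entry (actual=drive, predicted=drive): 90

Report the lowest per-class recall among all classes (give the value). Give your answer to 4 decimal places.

0.4263

Per-class recall (TP/(TP+FN)):
  walk: TP=111, FN=31+27+25+22+26=131 → 111/242 = 0.45868
  run: TP=90, FN=14+20+13+13+14=74 → 90/164 = 0.54878
  sit: TP=144, FN=21+26+21+25+25=118 → 144/262 = 0.54962
  stand: TP=107, FN=28+29+28+27+32=144 → 107/251 = 0.42629
  bike: TP=157, FN=17+27+16+20+25=105 → 157/262 = 0.59924
  drive: TP=90, FN=29+18+22+13+21=103 → 90/193 = 0.46632
Lowest is class 'stand' with recall = 0.4263.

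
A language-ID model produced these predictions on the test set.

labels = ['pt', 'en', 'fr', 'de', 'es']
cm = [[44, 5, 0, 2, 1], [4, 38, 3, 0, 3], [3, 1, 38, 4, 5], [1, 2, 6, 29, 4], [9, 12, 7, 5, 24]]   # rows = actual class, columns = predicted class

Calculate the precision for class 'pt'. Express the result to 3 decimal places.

precision = TP/(TP+FP).
pt: TP=44, FP=4+3+1+9=17 → 44/61 = 0.7213

0.721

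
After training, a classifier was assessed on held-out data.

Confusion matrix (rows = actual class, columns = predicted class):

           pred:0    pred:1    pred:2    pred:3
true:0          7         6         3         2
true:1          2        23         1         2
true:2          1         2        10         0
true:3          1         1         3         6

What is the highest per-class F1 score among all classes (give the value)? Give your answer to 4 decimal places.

Per-class F1 score (2·TP/(2·TP+FP+FN)):
  0: TP=7, FP=2+1+1=4, FN=6+3+2=11 → 14/29 = 0.48276
  1: TP=23, FP=6+2+1=9, FN=2+1+2=5 → 46/60 = 0.76667
  2: TP=10, FP=3+1+3=7, FN=1+2+0=3 → 20/30 = 0.66667
  3: TP=6, FP=2+2+0=4, FN=1+1+3=5 → 12/21 = 0.57143
Highest is class '1' with F1 score = 0.7667.

0.7667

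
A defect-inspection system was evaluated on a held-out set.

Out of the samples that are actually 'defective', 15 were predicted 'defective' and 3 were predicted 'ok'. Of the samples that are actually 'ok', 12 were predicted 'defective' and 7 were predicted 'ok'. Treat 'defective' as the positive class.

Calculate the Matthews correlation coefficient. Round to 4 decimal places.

0.2271

MCC = (TP·TN − FP·FN) / √((TP+FP)(TP+FN)(TN+FP)(TN+FN))
Numerator = 15·7 − 12·3 = 69
Denominator = √(27·18·19·10) = √92340 = 303.8750
MCC = 69 / 303.8750 = 0.2271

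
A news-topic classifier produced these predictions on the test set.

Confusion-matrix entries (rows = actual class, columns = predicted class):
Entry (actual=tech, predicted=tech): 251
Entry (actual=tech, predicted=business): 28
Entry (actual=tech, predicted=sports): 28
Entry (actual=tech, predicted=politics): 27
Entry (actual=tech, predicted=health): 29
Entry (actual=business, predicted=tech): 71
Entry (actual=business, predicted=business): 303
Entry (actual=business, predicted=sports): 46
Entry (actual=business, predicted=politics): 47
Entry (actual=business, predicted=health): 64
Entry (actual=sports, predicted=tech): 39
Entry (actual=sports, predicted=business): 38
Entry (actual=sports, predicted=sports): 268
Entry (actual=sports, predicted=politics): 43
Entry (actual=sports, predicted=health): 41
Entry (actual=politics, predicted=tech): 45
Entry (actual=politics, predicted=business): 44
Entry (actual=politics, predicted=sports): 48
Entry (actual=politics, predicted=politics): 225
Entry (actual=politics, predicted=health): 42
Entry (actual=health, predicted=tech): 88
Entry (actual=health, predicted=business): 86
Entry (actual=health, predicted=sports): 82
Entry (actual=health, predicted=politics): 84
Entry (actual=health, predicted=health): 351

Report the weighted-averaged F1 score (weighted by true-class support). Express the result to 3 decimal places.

0.578

Per-class F1 score (2·TP/(2·TP+FP+FN)):
  tech: TP=251, FP=71+39+45+88=243, FN=28+28+27+29=112 → 502/857 = 0.5858
  business: TP=303, FP=28+38+44+86=196, FN=71+46+47+64=228 → 606/1030 = 0.5883
  sports: TP=268, FP=28+46+48+82=204, FN=39+38+43+41=161 → 536/901 = 0.5949
  politics: TP=225, FP=27+47+43+84=201, FN=45+44+48+42=179 → 450/830 = 0.5422
  health: TP=351, FP=29+64+41+42=176, FN=88+86+82+84=340 → 702/1218 = 0.5764
Weighted-F1 score = Σ (supportᵢ/N)·F1 scoreᵢ with N=2418: (363/2418)·0.5858 + (531/2418)·0.5883 + (429/2418)·0.5949 + (404/2418)·0.5422 + (691/2418)·0.5764 = 0.578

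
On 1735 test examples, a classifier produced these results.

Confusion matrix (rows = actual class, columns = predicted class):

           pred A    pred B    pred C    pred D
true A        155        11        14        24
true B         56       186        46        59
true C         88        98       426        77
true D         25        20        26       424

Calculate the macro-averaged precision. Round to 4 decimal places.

Per-class precision (TP/(TP+FP)):
  A: TP=155, FP=56+88+25=169 → 155/324 = 0.47840
  B: TP=186, FP=11+98+20=129 → 186/315 = 0.59048
  C: TP=426, FP=14+46+26=86 → 426/512 = 0.83203
  D: TP=424, FP=24+59+77=160 → 424/584 = 0.72603
Macro-precision = mean = (0.47840 + 0.59048 + 0.83203 + 0.72603) / 4 = 0.6567

0.6567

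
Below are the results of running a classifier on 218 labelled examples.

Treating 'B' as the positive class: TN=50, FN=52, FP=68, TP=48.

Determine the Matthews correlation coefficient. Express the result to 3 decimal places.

-0.096

MCC = (TP·TN − FP·FN) / √((TP+FP)(TP+FN)(TN+FP)(TN+FN))
Numerator = 48·50 − 68·52 = -1136
Denominator = √(116·100·118·102) = √139617600 = 11815.9892
MCC = -1136 / 11815.9892 = -0.096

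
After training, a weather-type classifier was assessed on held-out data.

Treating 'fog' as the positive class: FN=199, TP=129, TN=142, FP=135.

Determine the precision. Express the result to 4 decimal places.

0.4886

Precision = TP/(TP+FP) = 129/(129+135) = 129/264 = 0.4886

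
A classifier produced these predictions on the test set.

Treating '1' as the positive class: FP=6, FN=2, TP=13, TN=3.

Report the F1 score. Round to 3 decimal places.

0.765

Precision = TP/(TP+FP) = 13/19 = 0.6842
Recall = TP/(TP+FN) = 13/15 = 0.8667
F1 = 2·TP/(2·TP+FP+FN) = 26/34 = 0.765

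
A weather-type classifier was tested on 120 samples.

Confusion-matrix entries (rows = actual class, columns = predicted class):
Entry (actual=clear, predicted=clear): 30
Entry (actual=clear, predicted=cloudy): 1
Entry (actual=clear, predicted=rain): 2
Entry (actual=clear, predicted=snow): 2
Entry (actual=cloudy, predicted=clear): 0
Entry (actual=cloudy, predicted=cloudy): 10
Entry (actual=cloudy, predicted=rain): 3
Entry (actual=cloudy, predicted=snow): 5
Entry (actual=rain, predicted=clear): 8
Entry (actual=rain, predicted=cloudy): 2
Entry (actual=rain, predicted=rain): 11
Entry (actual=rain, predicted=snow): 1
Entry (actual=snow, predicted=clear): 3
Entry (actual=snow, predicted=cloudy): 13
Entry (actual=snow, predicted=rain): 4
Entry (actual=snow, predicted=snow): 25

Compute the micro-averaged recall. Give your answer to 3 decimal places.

0.633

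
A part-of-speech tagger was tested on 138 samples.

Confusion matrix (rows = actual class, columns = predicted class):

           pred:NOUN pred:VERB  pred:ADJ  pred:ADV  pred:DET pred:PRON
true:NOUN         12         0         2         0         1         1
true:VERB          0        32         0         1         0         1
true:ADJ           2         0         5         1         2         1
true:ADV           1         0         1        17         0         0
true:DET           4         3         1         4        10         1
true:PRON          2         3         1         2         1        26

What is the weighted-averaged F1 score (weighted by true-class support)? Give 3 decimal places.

0.732

Per-class F1 score (2·TP/(2·TP+FP+FN)):
  NOUN: TP=12, FP=0+2+1+4+2=9, FN=0+2+0+1+1=4 → 24/37 = 0.6486
  VERB: TP=32, FP=0+0+0+3+3=6, FN=0+0+1+0+1=2 → 64/72 = 0.8889
  ADJ: TP=5, FP=2+0+1+1+1=5, FN=2+0+1+2+1=6 → 10/21 = 0.4762
  ADV: TP=17, FP=0+1+1+4+2=8, FN=1+0+1+0+0=2 → 34/44 = 0.7727
  DET: TP=10, FP=1+0+2+0+1=4, FN=4+3+1+4+1=13 → 20/37 = 0.5405
  PRON: TP=26, FP=1+1+1+0+1=4, FN=2+3+1+2+1=9 → 52/65 = 0.8000
Weighted-F1 score = Σ (supportᵢ/N)·F1 scoreᵢ with N=138: (16/138)·0.6486 + (34/138)·0.8889 + (11/138)·0.4762 + (19/138)·0.7727 + (23/138)·0.5405 + (35/138)·0.8000 = 0.732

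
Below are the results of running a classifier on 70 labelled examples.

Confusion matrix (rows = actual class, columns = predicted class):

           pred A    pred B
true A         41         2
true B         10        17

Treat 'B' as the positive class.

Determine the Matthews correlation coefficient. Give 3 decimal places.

MCC = (TP·TN − FP·FN) / √((TP+FP)(TP+FN)(TN+FP)(TN+FN))
Numerator = 17·41 − 2·10 = 677
Denominator = √(19·27·43·51) = √1125009 = 1060.6644
MCC = 677 / 1060.6644 = 0.638

0.638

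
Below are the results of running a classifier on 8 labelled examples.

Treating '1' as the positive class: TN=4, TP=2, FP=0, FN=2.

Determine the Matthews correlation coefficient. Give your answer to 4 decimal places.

MCC = (TP·TN − FP·FN) / √((TP+FP)(TP+FN)(TN+FP)(TN+FN))
Numerator = 2·4 − 0·2 = 8
Denominator = √(2·4·4·6) = √192 = 13.8564
MCC = 8 / 13.8564 = 0.5774

0.5774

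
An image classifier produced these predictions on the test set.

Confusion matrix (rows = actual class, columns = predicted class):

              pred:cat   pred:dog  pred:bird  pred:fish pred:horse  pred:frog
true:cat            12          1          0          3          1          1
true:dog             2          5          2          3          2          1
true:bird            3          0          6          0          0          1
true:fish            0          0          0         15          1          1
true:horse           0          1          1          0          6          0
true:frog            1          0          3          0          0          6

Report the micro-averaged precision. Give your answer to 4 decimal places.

Micro-averaging pools counts across classes: ΣTP=50, ΣFP=28, ΣFN=28.
Micro-precision = TP/(TP+FP) on pooled counts = 0.6410 (equals overall accuracy in single-label multiclass).

0.6410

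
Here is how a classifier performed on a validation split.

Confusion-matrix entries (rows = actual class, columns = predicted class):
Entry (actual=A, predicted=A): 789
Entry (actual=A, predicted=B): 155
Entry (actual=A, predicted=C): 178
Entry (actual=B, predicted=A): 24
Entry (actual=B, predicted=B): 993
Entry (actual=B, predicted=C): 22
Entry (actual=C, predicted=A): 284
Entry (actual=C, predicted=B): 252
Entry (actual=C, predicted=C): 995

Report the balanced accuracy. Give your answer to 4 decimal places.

0.7696

Balanced accuracy = mean of per-class recall.
  A: recall = 789/1122 = 0.70321
  B: recall = 993/1039 = 0.95573
  C: recall = 995/1531 = 0.64990
Mean = (0.70321 + 0.95573 + 0.64990) / 3 = 0.7696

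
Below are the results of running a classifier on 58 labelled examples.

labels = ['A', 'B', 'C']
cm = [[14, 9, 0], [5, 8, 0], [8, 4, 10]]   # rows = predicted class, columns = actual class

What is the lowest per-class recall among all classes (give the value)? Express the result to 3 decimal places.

0.381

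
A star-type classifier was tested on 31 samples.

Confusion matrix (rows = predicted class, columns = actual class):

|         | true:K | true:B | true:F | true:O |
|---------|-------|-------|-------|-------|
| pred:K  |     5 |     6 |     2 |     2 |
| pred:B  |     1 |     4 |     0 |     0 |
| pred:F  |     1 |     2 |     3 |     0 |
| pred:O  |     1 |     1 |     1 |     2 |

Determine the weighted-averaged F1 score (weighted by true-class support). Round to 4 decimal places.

Per-class F1 score (2·TP/(2·TP+FP+FN)):
  K: TP=5, FP=6+2+2=10, FN=1+1+1=3 → 10/23 = 0.43478
  B: TP=4, FP=1+0+0=1, FN=6+2+1=9 → 8/18 = 0.44444
  F: TP=3, FP=1+2+0=3, FN=2+0+1=3 → 6/12 = 0.50000
  O: TP=2, FP=1+1+1=3, FN=2+0+0=2 → 4/9 = 0.44444
Weighted-F1 score = Σ (supportᵢ/N)·F1 scoreᵢ with N=31: (8/31)·0.43478 + (13/31)·0.44444 + (6/31)·0.50000 + (4/31)·0.44444 = 0.4527

0.4527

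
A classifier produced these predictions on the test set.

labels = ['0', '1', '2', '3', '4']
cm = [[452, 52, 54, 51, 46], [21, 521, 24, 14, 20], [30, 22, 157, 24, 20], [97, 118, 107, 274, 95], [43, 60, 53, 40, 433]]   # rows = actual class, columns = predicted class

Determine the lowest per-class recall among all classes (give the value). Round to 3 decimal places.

0.397

Per-class recall (TP/(TP+FN)):
  0: TP=452, FN=52+54+51+46=203 → 452/655 = 0.6901
  1: TP=521, FN=21+24+14+20=79 → 521/600 = 0.8683
  2: TP=157, FN=30+22+24+20=96 → 157/253 = 0.6206
  3: TP=274, FN=97+118+107+95=417 → 274/691 = 0.3965
  4: TP=433, FN=43+60+53+40=196 → 433/629 = 0.6884
Lowest is class '3' with recall = 0.397.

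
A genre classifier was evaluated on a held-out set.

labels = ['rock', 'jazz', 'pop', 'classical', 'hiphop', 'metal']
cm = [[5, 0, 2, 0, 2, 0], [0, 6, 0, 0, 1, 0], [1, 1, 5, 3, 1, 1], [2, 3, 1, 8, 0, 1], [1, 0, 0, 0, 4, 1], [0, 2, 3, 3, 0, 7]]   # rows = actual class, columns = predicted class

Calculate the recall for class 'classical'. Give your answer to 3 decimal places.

0.533

Take TP from the diagonal, FP from the rest of the 'classical' prediction marginal, FN from the rest of the 'classical' actual marginal.
recall = TP/(TP+FN).
classical: TP=8, FN=2+3+1+0+1=7 → 8/15 = 0.5333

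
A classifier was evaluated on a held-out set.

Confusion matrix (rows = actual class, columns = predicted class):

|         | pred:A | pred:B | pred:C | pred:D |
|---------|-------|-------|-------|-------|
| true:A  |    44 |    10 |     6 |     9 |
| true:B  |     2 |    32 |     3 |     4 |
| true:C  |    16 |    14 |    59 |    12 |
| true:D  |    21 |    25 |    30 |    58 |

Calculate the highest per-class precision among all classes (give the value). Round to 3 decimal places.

Per-class precision (TP/(TP+FP)):
  A: TP=44, FP=2+16+21=39 → 44/83 = 0.5301
  B: TP=32, FP=10+14+25=49 → 32/81 = 0.3951
  C: TP=59, FP=6+3+30=39 → 59/98 = 0.6020
  D: TP=58, FP=9+4+12=25 → 58/83 = 0.6988
Highest is class 'D' with precision = 0.699.

0.699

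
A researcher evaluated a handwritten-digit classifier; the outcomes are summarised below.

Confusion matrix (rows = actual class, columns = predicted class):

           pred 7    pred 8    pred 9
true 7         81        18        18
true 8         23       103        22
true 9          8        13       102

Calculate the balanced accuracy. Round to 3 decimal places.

0.739

Balanced accuracy = mean of per-class recall.
  7: recall = 81/117 = 0.6923
  8: recall = 103/148 = 0.6959
  9: recall = 102/123 = 0.8293
Mean = (0.6923 + 0.6959 + 0.8293) / 3 = 0.739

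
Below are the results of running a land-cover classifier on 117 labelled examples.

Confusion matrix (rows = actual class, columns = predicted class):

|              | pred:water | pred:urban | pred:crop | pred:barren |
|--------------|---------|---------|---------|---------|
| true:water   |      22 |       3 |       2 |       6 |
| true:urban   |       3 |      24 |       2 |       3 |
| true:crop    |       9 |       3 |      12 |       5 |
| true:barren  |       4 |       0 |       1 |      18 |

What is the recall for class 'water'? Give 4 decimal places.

Treat 'water' as positive and all other classes as negative.
recall = TP/(TP+FN).
water: TP=22, FN=3+2+6=11 → 22/33 = 0.66667

0.6667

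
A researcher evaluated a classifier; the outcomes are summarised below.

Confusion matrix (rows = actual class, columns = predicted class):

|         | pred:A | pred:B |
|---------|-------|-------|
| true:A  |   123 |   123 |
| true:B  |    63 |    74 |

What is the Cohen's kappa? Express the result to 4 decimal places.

Observed agreement pₒ = trace/N = 197/383 = 0.51436
Expected agreement pₑ = Σ (rowᵢ·colᵢ)/N² = (246·186 + 137·197)/383² = 0.49591
κ = (pₒ − pₑ)/(1 − pₑ) = (0.51436 − 0.49591)/(1 − 0.49591) = 0.0366

0.0366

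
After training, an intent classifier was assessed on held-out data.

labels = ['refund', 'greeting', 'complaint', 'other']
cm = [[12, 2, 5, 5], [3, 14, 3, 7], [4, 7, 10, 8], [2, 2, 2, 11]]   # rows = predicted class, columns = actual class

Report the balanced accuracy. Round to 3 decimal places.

0.497

Balanced accuracy = mean of per-class recall.
  refund: recall = 12/21 = 0.5714
  greeting: recall = 14/25 = 0.5600
  complaint: recall = 10/20 = 0.5000
  other: recall = 11/31 = 0.3548
Mean = (0.5714 + 0.5600 + 0.5000 + 0.3548) / 4 = 0.497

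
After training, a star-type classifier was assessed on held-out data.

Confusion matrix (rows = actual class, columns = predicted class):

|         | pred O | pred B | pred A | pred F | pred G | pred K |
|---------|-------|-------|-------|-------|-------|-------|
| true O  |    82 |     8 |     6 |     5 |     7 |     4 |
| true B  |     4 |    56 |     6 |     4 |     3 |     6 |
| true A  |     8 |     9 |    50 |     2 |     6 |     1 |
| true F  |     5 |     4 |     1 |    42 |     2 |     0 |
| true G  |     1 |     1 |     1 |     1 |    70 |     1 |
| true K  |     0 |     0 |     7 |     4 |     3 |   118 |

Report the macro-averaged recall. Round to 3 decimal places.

0.784

Per-class recall (TP/(TP+FN)):
  O: TP=82, FN=8+6+5+7+4=30 → 82/112 = 0.7321
  B: TP=56, FN=4+6+4+3+6=23 → 56/79 = 0.7089
  A: TP=50, FN=8+9+2+6+1=26 → 50/76 = 0.6579
  F: TP=42, FN=5+4+1+2+0=12 → 42/54 = 0.7778
  G: TP=70, FN=1+1+1+1+1=5 → 70/75 = 0.9333
  K: TP=118, FN=0+0+7+4+3=14 → 118/132 = 0.8939
Macro-recall = mean = (0.7321 + 0.7089 + 0.6579 + 0.7778 + 0.9333 + 0.8939) / 6 = 0.784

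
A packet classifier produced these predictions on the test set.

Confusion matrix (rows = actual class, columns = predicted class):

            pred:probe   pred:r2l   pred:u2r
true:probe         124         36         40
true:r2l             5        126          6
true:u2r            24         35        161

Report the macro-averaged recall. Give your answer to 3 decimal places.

0.757

Per-class recall (TP/(TP+FN)):
  probe: TP=124, FN=36+40=76 → 124/200 = 0.6200
  r2l: TP=126, FN=5+6=11 → 126/137 = 0.9197
  u2r: TP=161, FN=24+35=59 → 161/220 = 0.7318
Macro-recall = mean = (0.6200 + 0.9197 + 0.7318) / 3 = 0.757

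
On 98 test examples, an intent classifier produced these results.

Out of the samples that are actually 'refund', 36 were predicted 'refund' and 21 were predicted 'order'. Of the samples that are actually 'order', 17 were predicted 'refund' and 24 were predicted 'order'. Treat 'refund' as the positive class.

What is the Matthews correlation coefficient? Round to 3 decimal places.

0.215

MCC = (TP·TN − FP·FN) / √((TP+FP)(TP+FN)(TN+FP)(TN+FN))
Numerator = 36·24 − 17·21 = 507
Denominator = √(53·57·41·45) = √5573745 = 2360.8780
MCC = 507 / 2360.8780 = 0.215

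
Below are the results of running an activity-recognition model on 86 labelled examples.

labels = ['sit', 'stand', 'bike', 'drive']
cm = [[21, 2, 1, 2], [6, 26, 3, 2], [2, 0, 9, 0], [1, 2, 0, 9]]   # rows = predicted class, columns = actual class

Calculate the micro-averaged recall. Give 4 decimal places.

Micro-averaging pools counts across classes: ΣTP=65, ΣFP=21, ΣFN=21.
Micro-recall = TP/(TP+FN) on pooled counts = 0.7558 (equals overall accuracy in single-label multiclass).

0.7558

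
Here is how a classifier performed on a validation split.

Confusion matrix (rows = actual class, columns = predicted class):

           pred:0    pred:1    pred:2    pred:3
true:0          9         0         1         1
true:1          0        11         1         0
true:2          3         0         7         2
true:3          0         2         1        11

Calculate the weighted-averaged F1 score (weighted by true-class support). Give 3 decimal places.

0.772

Per-class F1 score (2·TP/(2·TP+FP+FN)):
  0: TP=9, FP=0+3+0=3, FN=0+1+1=2 → 18/23 = 0.7826
  1: TP=11, FP=0+0+2=2, FN=0+1+0=1 → 22/25 = 0.8800
  2: TP=7, FP=1+1+1=3, FN=3+0+2=5 → 14/22 = 0.6364
  3: TP=11, FP=1+0+2=3, FN=0+2+1=3 → 22/28 = 0.7857
Weighted-F1 score = Σ (supportᵢ/N)·F1 scoreᵢ with N=49: (11/49)·0.7826 + (12/49)·0.8800 + (12/49)·0.6364 + (14/49)·0.7857 = 0.772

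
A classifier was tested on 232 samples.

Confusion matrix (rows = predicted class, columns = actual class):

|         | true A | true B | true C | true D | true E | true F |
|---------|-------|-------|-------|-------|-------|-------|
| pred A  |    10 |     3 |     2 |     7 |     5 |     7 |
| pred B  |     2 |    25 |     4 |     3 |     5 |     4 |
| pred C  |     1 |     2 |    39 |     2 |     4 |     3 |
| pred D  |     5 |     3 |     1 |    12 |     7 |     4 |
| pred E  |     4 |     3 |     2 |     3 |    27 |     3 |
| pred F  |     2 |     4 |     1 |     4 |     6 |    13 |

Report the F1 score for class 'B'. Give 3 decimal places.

0.602

Treat 'B' as positive and all other classes as negative.
F1 score = 2·TP/(2·TP+FP+FN).
B: TP=25, FP=2+4+3+5+4=18, FN=3+2+3+3+4=15 → 50/83 = 0.6024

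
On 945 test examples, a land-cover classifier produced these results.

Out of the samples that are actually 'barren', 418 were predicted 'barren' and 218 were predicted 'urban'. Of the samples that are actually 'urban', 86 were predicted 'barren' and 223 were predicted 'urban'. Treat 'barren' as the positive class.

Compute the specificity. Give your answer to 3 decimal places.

Specificity = TN/(TN+FP) = 223/(223+86) = 0.722

0.722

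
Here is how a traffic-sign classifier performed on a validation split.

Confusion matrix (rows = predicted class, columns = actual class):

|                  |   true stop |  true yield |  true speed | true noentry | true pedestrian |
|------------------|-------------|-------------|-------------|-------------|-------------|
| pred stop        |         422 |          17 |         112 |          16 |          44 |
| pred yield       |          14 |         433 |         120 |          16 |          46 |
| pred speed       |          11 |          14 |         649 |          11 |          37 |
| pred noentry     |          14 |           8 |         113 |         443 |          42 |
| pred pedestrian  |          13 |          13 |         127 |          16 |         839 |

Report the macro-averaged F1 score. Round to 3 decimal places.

0.776

Per-class F1 score (2·TP/(2·TP+FP+FN)):
  stop: TP=422, FP=17+112+16+44=189, FN=14+11+14+13=52 → 844/1085 = 0.7779
  yield: TP=433, FP=14+120+16+46=196, FN=17+14+8+13=52 → 866/1114 = 0.7774
  speed: TP=649, FP=11+14+11+37=73, FN=112+120+113+127=472 → 1298/1843 = 0.7043
  noentry: TP=443, FP=14+8+113+42=177, FN=16+16+11+16=59 → 886/1122 = 0.7897
  pedestrian: TP=839, FP=13+13+127+16=169, FN=44+46+37+42=169 → 1678/2016 = 0.8323
Macro-F1 score = mean = (0.7779 + 0.7774 + 0.7043 + 0.7897 + 0.8323) / 5 = 0.776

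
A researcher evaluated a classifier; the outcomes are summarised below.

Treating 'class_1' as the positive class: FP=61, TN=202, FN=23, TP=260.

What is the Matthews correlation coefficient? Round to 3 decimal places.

MCC = (TP·TN − FP·FN) / √((TP+FP)(TP+FN)(TN+FP)(TN+FN))
Numerator = 260·202 − 61·23 = 51117
Denominator = √(321·283·263·225) = √5375634525 = 73318.7188
MCC = 51117 / 73318.7188 = 0.697

0.697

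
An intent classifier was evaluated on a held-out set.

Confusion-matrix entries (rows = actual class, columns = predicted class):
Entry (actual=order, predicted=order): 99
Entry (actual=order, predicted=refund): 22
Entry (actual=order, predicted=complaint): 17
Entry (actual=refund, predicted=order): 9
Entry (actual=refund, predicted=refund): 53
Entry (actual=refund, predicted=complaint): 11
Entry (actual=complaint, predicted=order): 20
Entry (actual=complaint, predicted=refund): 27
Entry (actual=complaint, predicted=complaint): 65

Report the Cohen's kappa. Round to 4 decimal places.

0.5024

Observed agreement pₒ = trace/N = 217/323 = 0.67183
Expected agreement pₑ = Σ (rowᵢ·colᵢ)/N² = (138·128 + 73·102 + 112·93)/323² = 0.34052
κ = (pₒ − pₑ)/(1 − pₑ) = (0.67183 − 0.34052)/(1 − 0.34052) = 0.5024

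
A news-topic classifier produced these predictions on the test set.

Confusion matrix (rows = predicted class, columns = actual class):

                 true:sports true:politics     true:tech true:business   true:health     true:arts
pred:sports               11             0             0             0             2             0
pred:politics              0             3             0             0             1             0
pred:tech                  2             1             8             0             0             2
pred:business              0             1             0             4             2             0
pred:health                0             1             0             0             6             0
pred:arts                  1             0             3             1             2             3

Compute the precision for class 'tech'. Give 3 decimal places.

Treat 'tech' as positive and all other classes as negative.
precision = TP/(TP+FP).
tech: TP=8, FP=2+1+0+0+2=5 → 8/13 = 0.6154

0.615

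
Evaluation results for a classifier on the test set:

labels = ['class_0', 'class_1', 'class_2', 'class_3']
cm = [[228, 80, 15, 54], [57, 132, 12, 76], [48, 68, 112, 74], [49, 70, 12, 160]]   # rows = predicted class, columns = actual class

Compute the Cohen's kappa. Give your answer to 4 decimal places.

Observed agreement pₒ = trace/N = 632/1247 = 0.50682
Expected agreement pₑ = Σ (rowᵢ·colᵢ)/N² = (382·377 + 350·277 + 151·302 + 364·291)/1247² = 0.25240
κ = (pₒ − pₑ)/(1 − pₑ) = (0.50682 − 0.25240)/(1 − 0.25240) = 0.3403

0.3403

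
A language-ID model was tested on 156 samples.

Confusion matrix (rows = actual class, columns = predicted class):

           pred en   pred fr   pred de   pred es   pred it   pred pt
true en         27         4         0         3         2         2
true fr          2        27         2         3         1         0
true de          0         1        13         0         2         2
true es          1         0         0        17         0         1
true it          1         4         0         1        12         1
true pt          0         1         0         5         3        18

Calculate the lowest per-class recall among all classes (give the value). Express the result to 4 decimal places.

0.6316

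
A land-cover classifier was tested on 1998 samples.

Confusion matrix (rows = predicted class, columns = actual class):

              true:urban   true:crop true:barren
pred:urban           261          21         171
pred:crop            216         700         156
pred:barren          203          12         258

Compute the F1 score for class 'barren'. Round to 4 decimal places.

0.4877

F1 score = 2·TP/(2·TP+FP+FN).
barren: TP=258, FP=203+12=215, FN=171+156=327 → 516/1058 = 0.48771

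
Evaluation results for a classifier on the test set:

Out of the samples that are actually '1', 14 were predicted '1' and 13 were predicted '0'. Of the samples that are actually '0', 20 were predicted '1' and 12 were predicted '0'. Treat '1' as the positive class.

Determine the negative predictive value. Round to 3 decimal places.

0.480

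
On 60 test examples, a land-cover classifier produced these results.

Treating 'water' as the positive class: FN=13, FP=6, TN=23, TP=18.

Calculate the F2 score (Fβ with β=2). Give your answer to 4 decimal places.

Fβ = (1+β²)·TP / ((1+β²)·TP + β²·FN + FP), with β²=4
= 5·18 / (5·18 + 4·13 + 6) = 0.6081

0.6081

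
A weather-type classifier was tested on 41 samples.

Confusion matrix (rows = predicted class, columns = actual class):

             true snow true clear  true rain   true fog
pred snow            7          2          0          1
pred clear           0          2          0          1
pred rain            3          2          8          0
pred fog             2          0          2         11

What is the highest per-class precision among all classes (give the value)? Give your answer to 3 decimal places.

0.733

Per-class precision (TP/(TP+FP)):
  snow: TP=7, FP=2+0+1=3 → 7/10 = 0.7000
  clear: TP=2, FP=0+0+1=1 → 2/3 = 0.6667
  rain: TP=8, FP=3+2+0=5 → 8/13 = 0.6154
  fog: TP=11, FP=2+0+2=4 → 11/15 = 0.7333
Highest is class 'fog' with precision = 0.733.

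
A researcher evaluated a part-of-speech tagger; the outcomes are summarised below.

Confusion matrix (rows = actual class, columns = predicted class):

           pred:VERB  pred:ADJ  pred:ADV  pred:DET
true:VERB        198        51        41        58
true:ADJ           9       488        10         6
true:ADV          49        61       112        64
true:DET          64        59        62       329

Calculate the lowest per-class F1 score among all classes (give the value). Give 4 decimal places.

0.4384

Per-class F1 score (2·TP/(2·TP+FP+FN)):
  VERB: TP=198, FP=9+49+64=122, FN=51+41+58=150 → 396/668 = 0.59281
  ADJ: TP=488, FP=51+61+59=171, FN=9+10+6=25 → 976/1172 = 0.83276
  ADV: TP=112, FP=41+10+62=113, FN=49+61+64=174 → 224/511 = 0.43836
  DET: TP=329, FP=58+6+64=128, FN=64+59+62=185 → 658/971 = 0.67765
Lowest is class 'ADV' with F1 score = 0.4384.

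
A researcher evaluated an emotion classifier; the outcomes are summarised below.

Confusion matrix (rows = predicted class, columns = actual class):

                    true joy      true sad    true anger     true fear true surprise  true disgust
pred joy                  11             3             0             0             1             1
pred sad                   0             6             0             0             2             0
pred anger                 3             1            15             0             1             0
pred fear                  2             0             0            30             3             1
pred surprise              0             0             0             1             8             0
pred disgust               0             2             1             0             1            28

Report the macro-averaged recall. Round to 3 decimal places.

Per-class recall (TP/(TP+FN)):
  joy: TP=11, FN=0+3+2+0+0=5 → 11/16 = 0.6875
  sad: TP=6, FN=3+1+0+0+2=6 → 6/12 = 0.5000
  anger: TP=15, FN=0+0+0+0+1=1 → 15/16 = 0.9375
  fear: TP=30, FN=0+0+0+1+0=1 → 30/31 = 0.9677
  surprise: TP=8, FN=1+2+1+3+1=8 → 8/16 = 0.5000
  disgust: TP=28, FN=1+0+0+1+0=2 → 28/30 = 0.9333
Macro-recall = mean = (0.6875 + 0.5000 + 0.9375 + 0.9677 + 0.5000 + 0.9333) / 6 = 0.754

0.754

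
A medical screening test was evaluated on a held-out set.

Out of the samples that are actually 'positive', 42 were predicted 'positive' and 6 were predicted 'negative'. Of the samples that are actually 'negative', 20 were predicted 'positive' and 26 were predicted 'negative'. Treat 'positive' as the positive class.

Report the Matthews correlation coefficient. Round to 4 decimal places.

MCC = (TP·TN − FP·FN) / √((TP+FP)(TP+FN)(TN+FP)(TN+FN))
Numerator = 42·26 − 20·6 = 972
Denominator = √(62·48·46·32) = √4380672 = 2093.0055
MCC = 972 / 2093.0055 = 0.4644

0.4644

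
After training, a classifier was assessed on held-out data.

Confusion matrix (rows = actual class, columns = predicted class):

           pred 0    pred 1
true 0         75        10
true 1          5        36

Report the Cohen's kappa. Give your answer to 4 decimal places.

Observed agreement pₒ = trace/N = 111/126 = 0.88095
Expected agreement pₑ = Σ (rowᵢ·colᵢ)/N² = (85·80 + 41·46)/126² = 0.54712
κ = (pₒ − pₑ)/(1 − pₑ) = (0.88095 − 0.54712)/(1 − 0.54712) = 0.7371

0.7371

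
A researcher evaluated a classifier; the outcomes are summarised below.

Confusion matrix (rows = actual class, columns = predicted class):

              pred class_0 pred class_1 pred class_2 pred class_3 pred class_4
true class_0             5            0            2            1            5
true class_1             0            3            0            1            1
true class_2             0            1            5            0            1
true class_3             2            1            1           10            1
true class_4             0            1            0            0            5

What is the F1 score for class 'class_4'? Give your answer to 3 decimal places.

0.526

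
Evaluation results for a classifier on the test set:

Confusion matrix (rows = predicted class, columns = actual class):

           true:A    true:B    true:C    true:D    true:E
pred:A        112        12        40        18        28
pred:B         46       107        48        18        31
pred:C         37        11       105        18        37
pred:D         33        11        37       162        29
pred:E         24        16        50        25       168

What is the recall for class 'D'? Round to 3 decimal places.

recall = TP/(TP+FN).
D: TP=162, FN=18+18+18+25=79 → 162/241 = 0.6722

0.672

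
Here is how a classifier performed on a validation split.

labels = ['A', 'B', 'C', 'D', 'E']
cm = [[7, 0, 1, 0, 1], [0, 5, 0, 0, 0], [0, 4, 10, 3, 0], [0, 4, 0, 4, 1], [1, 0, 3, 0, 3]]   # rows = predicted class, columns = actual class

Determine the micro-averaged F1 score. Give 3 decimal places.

0.617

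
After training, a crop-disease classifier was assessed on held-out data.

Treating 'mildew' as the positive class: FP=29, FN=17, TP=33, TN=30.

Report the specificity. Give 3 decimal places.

Specificity = TN/(TN+FP) = 30/(30+29) = 0.508

0.508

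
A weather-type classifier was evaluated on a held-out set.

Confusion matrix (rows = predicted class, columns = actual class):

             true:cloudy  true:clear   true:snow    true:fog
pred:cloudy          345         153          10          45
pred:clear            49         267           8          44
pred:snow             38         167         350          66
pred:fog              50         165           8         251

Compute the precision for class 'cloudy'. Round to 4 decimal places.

0.6239

precision = TP/(TP+FP).
cloudy: TP=345, FP=153+10+45=208 → 345/553 = 0.62387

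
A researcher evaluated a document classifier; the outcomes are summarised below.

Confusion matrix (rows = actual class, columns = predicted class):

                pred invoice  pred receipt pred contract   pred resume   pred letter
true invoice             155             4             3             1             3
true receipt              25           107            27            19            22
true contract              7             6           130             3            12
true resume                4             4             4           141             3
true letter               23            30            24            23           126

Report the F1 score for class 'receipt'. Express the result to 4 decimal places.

F1 score = 2·TP/(2·TP+FP+FN).
receipt: TP=107, FP=4+6+4+30=44, FN=25+27+19+22=93 → 214/351 = 0.60969

0.6097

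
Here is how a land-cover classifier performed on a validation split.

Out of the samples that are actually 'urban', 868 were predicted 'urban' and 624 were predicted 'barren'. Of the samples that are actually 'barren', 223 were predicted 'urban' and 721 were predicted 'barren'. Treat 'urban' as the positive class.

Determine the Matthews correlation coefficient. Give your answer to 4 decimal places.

MCC = (TP·TN − FP·FN) / √((TP+FP)(TP+FN)(TN+FP)(TN+FN))
Numerator = 868·721 − 223·624 = 486676
Denominator = √(1091·1492·944·1345) = √2066749552960 = 1437619.4048
MCC = 486676 / 1437619.4048 = 0.3385

0.3385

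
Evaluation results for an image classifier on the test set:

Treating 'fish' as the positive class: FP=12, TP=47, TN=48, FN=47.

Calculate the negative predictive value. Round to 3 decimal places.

0.505

NPV = TN/(TN+FN) = 48/(48+47) = 0.505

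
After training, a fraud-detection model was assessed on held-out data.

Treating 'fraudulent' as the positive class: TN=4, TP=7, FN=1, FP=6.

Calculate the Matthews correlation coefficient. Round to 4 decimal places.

0.3051

MCC = (TP·TN − FP·FN) / √((TP+FP)(TP+FN)(TN+FP)(TN+FN))
Numerator = 7·4 − 6·1 = 22
Denominator = √(13·8·10·5) = √5200 = 72.1110
MCC = 22 / 72.1110 = 0.3051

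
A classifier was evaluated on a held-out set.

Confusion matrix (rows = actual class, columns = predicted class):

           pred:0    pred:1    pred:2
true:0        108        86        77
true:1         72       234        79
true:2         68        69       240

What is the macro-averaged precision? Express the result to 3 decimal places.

0.548

Per-class precision (TP/(TP+FP)):
  0: TP=108, FP=72+68=140 → 108/248 = 0.4355
  1: TP=234, FP=86+69=155 → 234/389 = 0.6015
  2: TP=240, FP=77+79=156 → 240/396 = 0.6061
Macro-precision = mean = (0.4355 + 0.6015 + 0.6061) / 3 = 0.548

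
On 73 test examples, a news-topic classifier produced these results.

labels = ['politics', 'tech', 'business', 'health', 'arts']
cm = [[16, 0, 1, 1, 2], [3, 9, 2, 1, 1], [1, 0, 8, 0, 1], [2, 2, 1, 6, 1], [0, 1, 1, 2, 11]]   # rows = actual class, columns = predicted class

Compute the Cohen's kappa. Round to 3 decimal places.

Observed agreement pₒ = trace/N = 50/73 = 0.6849
Expected agreement pₑ = Σ (rowᵢ·colᵢ)/N² = (20·22 + 16·12 + 10·13 + 12·10 + 15·16)/73² = 0.2105
κ = (pₒ − pₑ)/(1 − pₑ) = (0.6849 − 0.2105)/(1 − 0.2105) = 0.601

0.601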